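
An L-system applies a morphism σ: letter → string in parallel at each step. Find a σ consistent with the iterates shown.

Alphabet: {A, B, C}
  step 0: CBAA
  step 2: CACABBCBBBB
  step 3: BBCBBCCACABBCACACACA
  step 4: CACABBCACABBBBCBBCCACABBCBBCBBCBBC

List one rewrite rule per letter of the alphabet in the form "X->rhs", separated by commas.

A->C, B->CA, C->BB

  step 3 ⇒ step 4: BBCBBCCACABBCACACACA ⇒ CA·CA·BB·CA·CA·BB·BB·C·BB·C·CA·CA·BB·C·BB·C·BB·C·BB·C
    A ↦ C
    B ↦ CA
    C ↦ BB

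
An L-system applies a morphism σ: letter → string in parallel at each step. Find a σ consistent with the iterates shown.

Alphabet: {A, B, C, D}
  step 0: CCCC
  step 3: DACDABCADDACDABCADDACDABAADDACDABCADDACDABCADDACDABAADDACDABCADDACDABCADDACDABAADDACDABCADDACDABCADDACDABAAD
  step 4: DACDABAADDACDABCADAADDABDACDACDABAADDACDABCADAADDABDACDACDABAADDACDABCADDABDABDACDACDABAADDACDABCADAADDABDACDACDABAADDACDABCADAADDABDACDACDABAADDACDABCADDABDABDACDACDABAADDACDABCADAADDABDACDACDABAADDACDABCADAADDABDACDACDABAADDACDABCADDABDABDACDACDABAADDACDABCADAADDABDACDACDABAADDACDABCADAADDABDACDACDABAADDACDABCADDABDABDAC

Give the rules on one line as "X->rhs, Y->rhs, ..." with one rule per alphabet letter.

A->DAB, B->CAD, C->AAD, D->DAC

  step 3 ⇒ step 4: DACDABCADDACDABCADDACDABAADDACDABCADDACDABCADDACDABAADDACDABCADDACDABCADDACDABAADDACDABCADDACDABCADDACDABAAD ⇒ DAC·DAB·AAD·DAC·DAB·CAD·AAD·DAB·DAC·DAC·DAB·AAD·DAC·DAB·CAD·AAD·DAB·DAC·DAC·DAB·AAD·DAC·DAB·CAD·DAB·DAB·DAC·DAC·DAB·AAD·DAC·DAB·CAD·AAD·DAB·DAC·DAC·DAB·AAD·DAC·DAB·CAD·AAD·DAB·DAC·DAC·DAB·AAD·DAC·DAB·CAD·DAB·DAB·DAC·DAC·DAB·AAD·DAC·DAB·CAD·AAD·DAB·DAC·DAC·DAB·AAD·DAC·DAB·CAD·AAD·DAB·DAC·DAC·DAB·AAD·DAC·DAB·CAD·DAB·DAB·DAC·DAC·DAB·AAD·DAC·DAB·CAD·AAD·DAB·DAC·DAC·DAB·AAD·DAC·DAB·CAD·AAD·DAB·DAC·DAC·DAB·AAD·DAC·DAB·CAD·DAB·DAB·DAC
    A ↦ DAB
    B ↦ CAD
    C ↦ AAD
    D ↦ DAC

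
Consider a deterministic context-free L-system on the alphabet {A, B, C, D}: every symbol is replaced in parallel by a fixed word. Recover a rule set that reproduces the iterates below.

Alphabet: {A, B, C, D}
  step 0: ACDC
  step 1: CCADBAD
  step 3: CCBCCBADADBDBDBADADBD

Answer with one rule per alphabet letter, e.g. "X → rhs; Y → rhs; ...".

  step 0 ⇒ step 1: ACDC ⇒ CC·AD·B·AD
    A ↦ CC
    C ↦ AD
    D ↦ B
    B ↦ BD  (constrained at step 1)

A->CC, B->BD, C->AD, D->B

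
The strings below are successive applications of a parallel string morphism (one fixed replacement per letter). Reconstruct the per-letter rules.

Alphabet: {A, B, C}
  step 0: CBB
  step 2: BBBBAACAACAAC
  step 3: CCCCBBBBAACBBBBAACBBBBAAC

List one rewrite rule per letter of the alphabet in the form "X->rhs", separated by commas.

A->BB, B->C, C->AAC

  step 2 ⇒ step 3: BBBBAACAACAAC ⇒ C·C·C·C·BB·BB·AAC·BB·BB·AAC·BB·BB·AAC
    A ↦ BB
    B ↦ C
    C ↦ AAC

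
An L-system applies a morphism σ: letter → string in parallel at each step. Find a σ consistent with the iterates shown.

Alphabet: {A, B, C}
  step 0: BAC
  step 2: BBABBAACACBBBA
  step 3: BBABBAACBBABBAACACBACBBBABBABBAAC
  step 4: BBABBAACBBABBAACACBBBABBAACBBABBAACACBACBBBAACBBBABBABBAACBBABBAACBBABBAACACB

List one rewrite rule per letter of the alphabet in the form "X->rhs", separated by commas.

  step 3 ⇒ step 4: BBABBAACBBABBAACACBACBBBABBABBAAC ⇒ BBA·BBA·AC·BBA·BBA·AC·AC·B·BBA·BBA·AC·BBA·BBA·AC·AC·B·AC·B·BBA·AC·B·BBA·BBA·BBA·AC·BBA·BBA·AC·BBA·BBA·AC·AC·B
    A ↦ AC
    B ↦ BBA
    C ↦ B

A->AC, B->BBA, C->B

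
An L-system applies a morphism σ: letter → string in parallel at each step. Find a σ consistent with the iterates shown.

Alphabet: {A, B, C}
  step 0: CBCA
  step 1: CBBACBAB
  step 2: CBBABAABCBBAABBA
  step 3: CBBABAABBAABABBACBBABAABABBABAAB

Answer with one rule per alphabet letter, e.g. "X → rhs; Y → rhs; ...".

  step 2 ⇒ step 3: CBBABAABCBBAABBA ⇒ CB·BA·BA·AB·BA·AB·AB·BA·CB·BA·BA·AB·AB·BA·BA·AB
    A ↦ AB
    B ↦ BA
    C ↦ CB

A->AB, B->BA, C->CB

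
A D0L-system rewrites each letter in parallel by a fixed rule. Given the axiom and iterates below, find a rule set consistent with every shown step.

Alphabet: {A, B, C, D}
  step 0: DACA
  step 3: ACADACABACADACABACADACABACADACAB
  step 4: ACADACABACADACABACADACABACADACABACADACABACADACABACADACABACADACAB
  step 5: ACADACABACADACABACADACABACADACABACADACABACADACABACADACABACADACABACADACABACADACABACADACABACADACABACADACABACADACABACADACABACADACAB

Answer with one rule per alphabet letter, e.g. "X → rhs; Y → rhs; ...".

  step 4 ⇒ step 5: ACADACABACADACABACADACABACADACABACADACABACADACABACADACABACADACAB ⇒ AC·AD·AC·AB·AC·AD·AC·AB·AC·AD·AC·AB·AC·AD·AC·AB·AC·AD·AC·AB·AC·AD·AC·AB·AC·AD·AC·AB·AC·AD·AC·AB·AC·AD·AC·AB·AC·AD·AC·AB·AC·AD·AC·AB·AC·AD·AC·AB·AC·AD·AC·AB·AC·AD·AC·AB·AC·AD·AC·AB·AC·AD·AC·AB
    A ↦ AC
    B ↦ AB
    C ↦ AD
    D ↦ AB

A->AC, B->AB, C->AD, D->AB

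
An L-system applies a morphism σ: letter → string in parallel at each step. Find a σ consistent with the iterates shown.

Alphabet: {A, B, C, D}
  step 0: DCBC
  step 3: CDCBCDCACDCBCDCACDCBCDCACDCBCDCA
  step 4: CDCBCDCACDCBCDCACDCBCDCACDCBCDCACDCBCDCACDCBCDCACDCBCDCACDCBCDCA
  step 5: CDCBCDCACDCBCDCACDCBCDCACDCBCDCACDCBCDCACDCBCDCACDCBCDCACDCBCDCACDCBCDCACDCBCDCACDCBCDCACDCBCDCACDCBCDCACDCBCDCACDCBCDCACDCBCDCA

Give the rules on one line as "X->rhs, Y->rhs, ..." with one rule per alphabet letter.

  step 4 ⇒ step 5: CDCBCDCACDCBCDCACDCBCDCACDCBCDCACDCBCDCACDCBCDCACDCBCDCACDCBCDCA ⇒ CD·CB·CD·CA·CD·CB·CD·CA·CD·CB·CD·CA·CD·CB·CD·CA·CD·CB·CD·CA·CD·CB·CD·CA·CD·CB·CD·CA·CD·CB·CD·CA·CD·CB·CD·CA·CD·CB·CD·CA·CD·CB·CD·CA·CD·CB·CD·CA·CD·CB·CD·CA·CD·CB·CD·CA·CD·CB·CD·CA·CD·CB·CD·CA
    A ↦ CA
    B ↦ CA
    C ↦ CD
    D ↦ CB

A->CA, B->CA, C->CD, D->CB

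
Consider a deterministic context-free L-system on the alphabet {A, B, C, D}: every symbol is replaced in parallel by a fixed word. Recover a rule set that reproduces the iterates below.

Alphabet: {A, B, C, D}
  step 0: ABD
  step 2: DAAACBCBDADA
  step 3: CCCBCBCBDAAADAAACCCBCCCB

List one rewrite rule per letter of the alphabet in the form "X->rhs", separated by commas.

  step 2 ⇒ step 3: DAAACBCBDADA ⇒ CC·CB·CB·CB·DA·AA·DA·AA·CC·CB·CC·CB
    A ↦ CB
    B ↦ AA
    C ↦ DA
    D ↦ CC

A->CB, B->AA, C->DA, D->CC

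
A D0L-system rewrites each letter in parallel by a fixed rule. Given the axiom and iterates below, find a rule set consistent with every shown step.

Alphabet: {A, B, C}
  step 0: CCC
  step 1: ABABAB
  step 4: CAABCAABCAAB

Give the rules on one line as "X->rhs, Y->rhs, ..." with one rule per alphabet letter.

A->C, B->A, C->AB

  step 0 ⇒ step 1: CCC ⇒ AB·AB·AB
    C ↦ AB
    A ↦ C  (constrained at step 1)
    B ↦ A  (constrained at step 1)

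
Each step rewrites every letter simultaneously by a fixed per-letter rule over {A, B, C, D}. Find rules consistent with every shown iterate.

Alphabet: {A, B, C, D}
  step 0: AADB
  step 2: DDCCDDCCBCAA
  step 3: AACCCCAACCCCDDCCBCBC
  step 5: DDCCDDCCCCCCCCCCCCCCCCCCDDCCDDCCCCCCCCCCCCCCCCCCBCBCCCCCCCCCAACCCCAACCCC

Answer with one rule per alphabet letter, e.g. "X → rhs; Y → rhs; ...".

  step 2 ⇒ step 3: DDCCDDCCBCAA ⇒ A·A·CC·CC·A·A·CC·CC·DD·CC·BC·BC
    A ↦ BC
    B ↦ DD
    C ↦ CC
    D ↦ A

A->BC, B->DD, C->CC, D->A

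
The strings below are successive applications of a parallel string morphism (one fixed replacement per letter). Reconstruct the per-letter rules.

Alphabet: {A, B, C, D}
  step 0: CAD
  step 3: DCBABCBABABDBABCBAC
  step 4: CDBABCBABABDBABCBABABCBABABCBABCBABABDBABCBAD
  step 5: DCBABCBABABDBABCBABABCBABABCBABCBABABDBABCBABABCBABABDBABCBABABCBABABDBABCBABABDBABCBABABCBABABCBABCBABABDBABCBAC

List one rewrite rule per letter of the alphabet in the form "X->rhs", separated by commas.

  step 4 ⇒ step 5: CDBABCBABABDBABCBABABCBABABCBABCBABABDBABCBAD ⇒ D·C·BAB·CBA·BAB·D·BAB·CBA·BAB·CBA·BAB·C·BAB·CBA·BAB·D·BAB·CBA·BAB·CBA·BAB·D·BAB·CBA·BAB·CBA·BAB·D·BAB·CBA·BAB·D·BAB·CBA·BAB·CBA·BAB·C·BAB·CBA·BAB·D·BAB·CBA·C
    A ↦ CBA
    B ↦ BAB
    C ↦ D
    D ↦ C

A->CBA, B->BAB, C->D, D->C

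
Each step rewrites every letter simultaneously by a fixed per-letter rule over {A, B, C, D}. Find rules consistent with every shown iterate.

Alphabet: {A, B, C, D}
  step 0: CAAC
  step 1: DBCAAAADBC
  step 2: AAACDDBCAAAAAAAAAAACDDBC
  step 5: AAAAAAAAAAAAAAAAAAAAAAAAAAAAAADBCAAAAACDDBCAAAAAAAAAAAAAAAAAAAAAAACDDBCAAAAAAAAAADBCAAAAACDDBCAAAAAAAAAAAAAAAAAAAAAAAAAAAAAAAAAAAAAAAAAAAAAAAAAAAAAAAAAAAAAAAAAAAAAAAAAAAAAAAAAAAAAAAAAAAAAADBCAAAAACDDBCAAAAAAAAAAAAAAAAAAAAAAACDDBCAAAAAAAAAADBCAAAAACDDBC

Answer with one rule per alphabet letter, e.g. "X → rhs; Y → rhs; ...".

  step 1 ⇒ step 2: DBCAAAADBC ⇒ AA·ACD·DBC·AA·AA·AA·AA·AA·ACD·DBC
    A ↦ AA
    B ↦ ACD
    C ↦ DBC
    D ↦ AA

A->AA, B->ACD, C->DBC, D->AA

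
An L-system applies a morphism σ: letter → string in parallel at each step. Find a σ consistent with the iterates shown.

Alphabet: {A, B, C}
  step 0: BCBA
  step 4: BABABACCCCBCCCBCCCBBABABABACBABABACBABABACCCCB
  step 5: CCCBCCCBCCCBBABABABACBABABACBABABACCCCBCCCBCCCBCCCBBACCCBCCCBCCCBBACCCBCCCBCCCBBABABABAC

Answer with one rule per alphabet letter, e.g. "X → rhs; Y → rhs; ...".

A->CCB, B->C, C->BA

  step 4 ⇒ step 5: BABABACCCCBCCCBCCCBBABABABACBABABACBABABACCCCB ⇒ C·CCB·C·CCB·C·CCB·BA·BA·BA·BA·C·BA·BA·BA·C·BA·BA·BA·C·C·CCB·C·CCB·C·CCB·C·CCB·BA·C·CCB·C·CCB·C·CCB·BA·C·CCB·C·CCB·C·CCB·BA·BA·BA·BA·C
    A ↦ CCB
    B ↦ C
    C ↦ BA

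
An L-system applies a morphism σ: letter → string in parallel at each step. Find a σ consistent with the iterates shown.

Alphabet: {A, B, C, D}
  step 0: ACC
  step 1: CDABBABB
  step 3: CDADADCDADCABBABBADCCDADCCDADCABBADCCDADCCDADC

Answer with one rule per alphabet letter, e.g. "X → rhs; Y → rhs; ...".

A->CD, B->AD, C->ABB, D->ADC

  step 0 ⇒ step 1: ACC ⇒ CD·ABB·ABB
    A ↦ CD
    C ↦ ABB
    B ↦ AD  (constrained at step 1)
    D ↦ ADC  (constrained at step 1)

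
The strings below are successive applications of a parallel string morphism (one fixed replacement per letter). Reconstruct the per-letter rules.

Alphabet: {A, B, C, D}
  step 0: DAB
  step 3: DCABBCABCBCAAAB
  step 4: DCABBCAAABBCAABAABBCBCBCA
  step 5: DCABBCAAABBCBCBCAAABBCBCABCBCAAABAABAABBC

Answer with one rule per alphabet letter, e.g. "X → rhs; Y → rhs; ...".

A->BC, B->A, C->AB, D->DC

  step 4 ⇒ step 5: DCABBCAAABBCAABAABBCBCBCA ⇒ DC·AB·BC·A·A·AB·BC·BC·BC·A·A·AB·BC·BC·A·BC·BC·A·A·AB·A·AB·A·AB·BC
    A ↦ BC
    B ↦ A
    C ↦ AB
    D ↦ DC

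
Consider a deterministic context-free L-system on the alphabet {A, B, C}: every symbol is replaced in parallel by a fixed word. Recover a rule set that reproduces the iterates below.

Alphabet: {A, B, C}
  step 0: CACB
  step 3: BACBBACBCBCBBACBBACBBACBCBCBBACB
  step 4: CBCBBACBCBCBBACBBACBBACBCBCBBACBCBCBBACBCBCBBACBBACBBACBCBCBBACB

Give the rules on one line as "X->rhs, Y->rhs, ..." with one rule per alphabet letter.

A->CB, B->CB, C->BA

  step 3 ⇒ step 4: BACBBACBCBCBBACBBACBBACBCBCBBACB ⇒ CB·CB·BA·CB·CB·CB·BA·CB·BA·CB·BA·CB·CB·CB·BA·CB·CB·CB·BA·CB·CB·CB·BA·CB·BA·CB·BA·CB·CB·CB·BA·CB
    A ↦ CB
    B ↦ CB
    C ↦ BA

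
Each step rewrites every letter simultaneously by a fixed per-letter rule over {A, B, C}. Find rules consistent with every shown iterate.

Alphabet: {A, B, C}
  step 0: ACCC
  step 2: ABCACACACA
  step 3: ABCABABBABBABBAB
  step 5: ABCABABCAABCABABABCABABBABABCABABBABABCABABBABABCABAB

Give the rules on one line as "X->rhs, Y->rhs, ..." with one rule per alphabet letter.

A->AB, B->CA, C->B

  step 2 ⇒ step 3: ABCACACACA ⇒ AB·CA·B·AB·B·AB·B·AB·B·AB
    A ↦ AB
    B ↦ CA
    C ↦ B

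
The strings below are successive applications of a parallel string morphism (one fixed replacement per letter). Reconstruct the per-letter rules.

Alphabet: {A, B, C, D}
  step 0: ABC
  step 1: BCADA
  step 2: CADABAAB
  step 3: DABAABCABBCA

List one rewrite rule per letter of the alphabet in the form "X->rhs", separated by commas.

A->B, B->CA, C->DA, D->AA

  step 2 ⇒ step 3: CADABAAB ⇒ DA·B·AA·B·CA·B·B·CA
    A ↦ B
    B ↦ CA
    C ↦ DA
    D ↦ AA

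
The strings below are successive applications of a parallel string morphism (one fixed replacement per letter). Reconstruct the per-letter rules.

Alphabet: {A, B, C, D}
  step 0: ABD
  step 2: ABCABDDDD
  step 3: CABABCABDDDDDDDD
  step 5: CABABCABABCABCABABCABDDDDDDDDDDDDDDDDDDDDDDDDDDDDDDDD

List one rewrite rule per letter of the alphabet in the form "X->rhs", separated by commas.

  step 2 ⇒ step 3: ABCABDDDD ⇒ C·AB·AB·C·AB·DD·DD·DD·DD
    A ↦ C
    B ↦ AB
    C ↦ AB
    D ↦ DD

A->C, B->AB, C->AB, D->DD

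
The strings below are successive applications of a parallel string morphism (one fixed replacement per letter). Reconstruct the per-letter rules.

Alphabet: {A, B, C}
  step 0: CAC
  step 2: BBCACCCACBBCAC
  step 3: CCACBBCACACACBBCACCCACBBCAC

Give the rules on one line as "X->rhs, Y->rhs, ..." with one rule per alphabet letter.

A->BBC, B->C, C->AC

  step 2 ⇒ step 3: BBCACCCACBBCAC ⇒ C·C·AC·BBC·AC·AC·AC·BBC·AC·C·C·AC·BBC·AC
    A ↦ BBC
    B ↦ C
    C ↦ AC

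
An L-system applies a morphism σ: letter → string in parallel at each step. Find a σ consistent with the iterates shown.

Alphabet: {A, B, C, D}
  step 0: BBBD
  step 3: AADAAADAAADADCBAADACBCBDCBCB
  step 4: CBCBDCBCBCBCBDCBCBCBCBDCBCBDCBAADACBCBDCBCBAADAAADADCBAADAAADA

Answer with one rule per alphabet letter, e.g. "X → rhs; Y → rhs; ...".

  step 3 ⇒ step 4: AADAAADAAADADCBAADACBCBDCBCB ⇒ CB·CB·DCB·CB·CB·CB·DCB·CB·CB·CB·DCB·CB·DCB·AAD·A·CB·CB·DCB·CB·AAD·A·AAD·A·DCB·AAD·A·AAD·A
    A ↦ CB
    B ↦ A
    C ↦ AAD
    D ↦ DCB

A->CB, B->A, C->AAD, D->DCB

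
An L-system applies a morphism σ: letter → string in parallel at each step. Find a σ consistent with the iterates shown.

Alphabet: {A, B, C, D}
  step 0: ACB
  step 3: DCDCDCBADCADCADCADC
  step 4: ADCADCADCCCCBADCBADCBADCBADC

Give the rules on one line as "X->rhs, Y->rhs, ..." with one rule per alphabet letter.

A->B, B->CCC, C->DC, D->A

  step 3 ⇒ step 4: DCDCDCBADCADCADCADC ⇒ A·DC·A·DC·A·DC·CCC·B·A·DC·B·A·DC·B·A·DC·B·A·DC
    A ↦ B
    B ↦ CCC
    C ↦ DC
    D ↦ A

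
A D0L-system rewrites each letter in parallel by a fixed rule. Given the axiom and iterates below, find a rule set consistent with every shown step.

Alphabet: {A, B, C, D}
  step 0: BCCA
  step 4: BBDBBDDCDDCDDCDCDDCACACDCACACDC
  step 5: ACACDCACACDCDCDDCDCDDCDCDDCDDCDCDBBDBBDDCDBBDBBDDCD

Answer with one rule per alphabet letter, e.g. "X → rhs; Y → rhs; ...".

A->BB, B->AC, C->D, D->DC

  step 4 ⇒ step 5: BBDBBDDCDDCDDCDCDDCACACDCACACDC ⇒ AC·AC·DC·AC·AC·DC·DC·D·DC·DC·D·DC·DC·D·DC·D·DC·DC·D·BB·D·BB·D·DC·D·BB·D·BB·D·DC·D
    A ↦ BB
    B ↦ AC
    C ↦ D
    D ↦ DC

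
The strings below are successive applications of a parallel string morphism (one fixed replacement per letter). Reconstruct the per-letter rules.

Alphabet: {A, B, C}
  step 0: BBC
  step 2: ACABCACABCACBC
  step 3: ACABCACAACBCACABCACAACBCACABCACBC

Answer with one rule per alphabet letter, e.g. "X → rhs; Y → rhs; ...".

  step 2 ⇒ step 3: ACABCACABCACBC ⇒ ACA·BC·ACA·AC·BC·ACA·BC·ACA·AC·BC·ACA·BC·AC·BC
    A ↦ ACA
    B ↦ AC
    C ↦ BC

A->ACA, B->AC, C->BC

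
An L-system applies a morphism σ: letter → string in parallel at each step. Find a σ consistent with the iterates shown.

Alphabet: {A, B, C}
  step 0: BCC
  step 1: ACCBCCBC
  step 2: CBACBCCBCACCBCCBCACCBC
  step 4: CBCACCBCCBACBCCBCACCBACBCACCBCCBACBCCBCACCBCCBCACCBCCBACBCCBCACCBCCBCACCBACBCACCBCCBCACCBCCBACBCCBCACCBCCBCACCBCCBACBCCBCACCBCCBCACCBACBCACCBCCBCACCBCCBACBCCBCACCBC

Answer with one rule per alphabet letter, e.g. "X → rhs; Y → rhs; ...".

A->CBA, B->AC, C->CBC

  step 1 ⇒ step 2: ACCBCCBC ⇒ CBA·CBC·CBC·AC·CBC·CBC·AC·CBC
    A ↦ CBA
    B ↦ AC
    C ↦ CBC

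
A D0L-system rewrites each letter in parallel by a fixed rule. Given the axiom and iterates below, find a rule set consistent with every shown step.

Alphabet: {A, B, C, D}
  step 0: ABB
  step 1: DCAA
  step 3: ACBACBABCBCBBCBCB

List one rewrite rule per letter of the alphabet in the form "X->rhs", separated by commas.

  step 0 ⇒ step 1: ABB ⇒ DC·A·A
    A ↦ DC
    B ↦ A
    C ↦ CB  (constrained at step 1)
    D ↦ BCB  (constrained at step 1)

A->DC, B->A, C->CB, D->BCB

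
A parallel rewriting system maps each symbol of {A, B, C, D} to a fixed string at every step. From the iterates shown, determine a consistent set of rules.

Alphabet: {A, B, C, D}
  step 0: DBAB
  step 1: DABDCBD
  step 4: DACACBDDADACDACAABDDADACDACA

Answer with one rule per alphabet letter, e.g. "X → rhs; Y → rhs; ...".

A->C, B->BD, C->A, D->DA

  step 0 ⇒ step 1: DBAB ⇒ DA·BD·C·BD
    A ↦ C
    B ↦ BD
    D ↦ DA
    C ↦ A  (constrained at step 1)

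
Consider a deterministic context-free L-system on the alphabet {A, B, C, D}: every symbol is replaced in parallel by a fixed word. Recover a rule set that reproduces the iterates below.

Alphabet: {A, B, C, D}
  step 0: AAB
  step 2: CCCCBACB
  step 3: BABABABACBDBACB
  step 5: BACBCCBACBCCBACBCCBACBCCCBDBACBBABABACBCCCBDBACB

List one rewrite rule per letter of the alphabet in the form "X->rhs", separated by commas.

A->D, B->CB, C->BA, D->CC

  step 2 ⇒ step 3: CCCCBACB ⇒ BA·BA·BA·BA·CB·D·BA·CB
    A ↦ D
    B ↦ CB
    C ↦ BA
    D ↦ CC  (constrained at step 3)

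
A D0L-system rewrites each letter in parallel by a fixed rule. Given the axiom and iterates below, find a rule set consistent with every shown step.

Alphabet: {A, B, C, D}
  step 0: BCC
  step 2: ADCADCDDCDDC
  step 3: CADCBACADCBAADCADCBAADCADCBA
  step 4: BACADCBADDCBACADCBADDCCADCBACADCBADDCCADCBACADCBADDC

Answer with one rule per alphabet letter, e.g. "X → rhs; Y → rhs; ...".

A->C, B->DD, C->BA, D->ADC

  step 3 ⇒ step 4: CADCBACADCBAADCADCBAADCADCBA ⇒ BA·C·ADC·BA·DD·C·BA·C·ADC·BA·DD·C·C·ADC·BA·C·ADC·BA·DD·C·C·ADC·BA·C·ADC·BA·DD·C
    A ↦ C
    B ↦ DD
    C ↦ BA
    D ↦ ADC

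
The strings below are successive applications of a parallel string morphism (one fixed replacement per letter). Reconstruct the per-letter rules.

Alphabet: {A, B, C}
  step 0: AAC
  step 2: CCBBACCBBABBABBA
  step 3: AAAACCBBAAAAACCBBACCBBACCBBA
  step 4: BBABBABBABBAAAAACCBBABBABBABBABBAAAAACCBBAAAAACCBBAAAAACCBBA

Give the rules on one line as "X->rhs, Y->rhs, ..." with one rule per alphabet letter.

A->BBA, B->C, C->AA

  step 3 ⇒ step 4: AAAACCBBAAAAACCBBACCBBACCBBA ⇒ BBA·BBA·BBA·BBA·AA·AA·C·C·BBA·BBA·BBA·BBA·BBA·AA·AA·C·C·BBA·AA·AA·C·C·BBA·AA·AA·C·C·BBA
    A ↦ BBA
    B ↦ C
    C ↦ AA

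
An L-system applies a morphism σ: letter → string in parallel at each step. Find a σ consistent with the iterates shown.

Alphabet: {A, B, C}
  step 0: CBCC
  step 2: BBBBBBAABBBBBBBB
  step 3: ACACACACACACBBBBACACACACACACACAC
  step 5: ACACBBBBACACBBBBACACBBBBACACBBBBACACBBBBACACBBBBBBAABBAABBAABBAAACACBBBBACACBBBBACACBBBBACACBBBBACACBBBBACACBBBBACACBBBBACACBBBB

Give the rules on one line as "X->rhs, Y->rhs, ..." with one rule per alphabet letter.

  step 2 ⇒ step 3: BBBBBBAABBBBBBBB ⇒ AC·AC·AC·AC·AC·AC·BB·BB·AC·AC·AC·AC·AC·AC·AC·AC
    A ↦ BB
    B ↦ AC
    C ↦ AA  (constrained at step 0)

A->BB, B->AC, C->AA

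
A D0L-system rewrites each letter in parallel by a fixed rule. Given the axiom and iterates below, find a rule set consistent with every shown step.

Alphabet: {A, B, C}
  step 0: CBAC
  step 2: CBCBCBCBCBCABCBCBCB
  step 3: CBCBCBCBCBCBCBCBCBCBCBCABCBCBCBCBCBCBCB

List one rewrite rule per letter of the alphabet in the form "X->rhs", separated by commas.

  step 2 ⇒ step 3: CBCBCBCBCBCABCBCBCB ⇒ CB·CB·CB·CB·CB·CB·CB·CB·CB·CB·CB·CAB·CB·CB·CB·CB·CB·CB·CB
    A ↦ CAB
    B ↦ CB
    C ↦ CB

A->CAB, B->CB, C->CB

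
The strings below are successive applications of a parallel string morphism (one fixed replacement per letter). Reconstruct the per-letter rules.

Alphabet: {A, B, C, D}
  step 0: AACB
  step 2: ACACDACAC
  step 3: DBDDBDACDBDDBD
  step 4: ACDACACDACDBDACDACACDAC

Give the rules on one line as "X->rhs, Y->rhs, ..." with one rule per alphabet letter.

  step 3 ⇒ step 4: DBDDBDACDBDDBD ⇒ AC·D·AC·AC·D·AC·D·BD·AC·D·AC·AC·D·AC
    A ↦ D
    B ↦ D
    C ↦ BD
    D ↦ AC

A->D, B->D, C->BD, D->AC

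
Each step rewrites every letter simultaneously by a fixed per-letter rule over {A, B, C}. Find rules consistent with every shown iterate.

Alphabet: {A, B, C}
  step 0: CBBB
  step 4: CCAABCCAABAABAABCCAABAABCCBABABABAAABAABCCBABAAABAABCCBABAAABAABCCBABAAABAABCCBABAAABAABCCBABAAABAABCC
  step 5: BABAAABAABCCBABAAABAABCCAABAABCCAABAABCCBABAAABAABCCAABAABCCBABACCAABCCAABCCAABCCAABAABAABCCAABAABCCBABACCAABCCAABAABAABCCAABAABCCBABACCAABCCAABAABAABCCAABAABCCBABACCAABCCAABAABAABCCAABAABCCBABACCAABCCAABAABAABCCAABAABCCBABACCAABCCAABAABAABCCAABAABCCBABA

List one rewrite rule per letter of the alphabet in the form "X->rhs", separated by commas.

  step 4 ⇒ step 5: CCAABCCAABAABAABCCAABAABCCBABABABAAABAABCCBABAAABAABCCBABAAABAABCCBABAAABAABCCBABAAABAABCCBABAAABAABCC ⇒ BA·BA·AAB·AAB·CC·BA·BA·AAB·AAB·CC·AAB·AAB·CC·AAB·AAB·CC·BA·BA·AAB·AAB·CC·AAB·AAB·CC·BA·BA·CC·AAB·CC·AAB·CC·AAB·CC·AAB·AAB·AAB·CC·AAB·AAB·CC·BA·BA·CC·AAB·CC·AAB·AAB·AAB·CC·AAB·AAB·CC·BA·BA·CC·AAB·CC·AAB·AAB·AAB·CC·AAB·AAB·CC·BA·BA·CC·AAB·CC·AAB·AAB·AAB·CC·AAB·AAB·CC·BA·BA·CC·AAB·CC·AAB·AAB·AAB·CC·AAB·AAB·CC·BA·BA·CC·AAB·CC·AAB·AAB·AAB·CC·AAB·AAB·CC·BA·BA
    A ↦ AAB
    B ↦ CC
    C ↦ BA

A->AAB, B->CC, C->BA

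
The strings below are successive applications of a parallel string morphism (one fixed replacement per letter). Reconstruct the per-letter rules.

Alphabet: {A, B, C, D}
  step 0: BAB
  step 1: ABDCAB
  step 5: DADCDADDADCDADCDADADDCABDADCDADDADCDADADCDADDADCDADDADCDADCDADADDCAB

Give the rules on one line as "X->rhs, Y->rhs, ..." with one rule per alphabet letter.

A->DC, B->AB, C->D, D->DA

  step 0 ⇒ step 1: BAB ⇒ AB·DC·AB
    A ↦ DC
    B ↦ AB
    C ↦ D  (constrained at step 1)
    D ↦ DA  (constrained at step 1)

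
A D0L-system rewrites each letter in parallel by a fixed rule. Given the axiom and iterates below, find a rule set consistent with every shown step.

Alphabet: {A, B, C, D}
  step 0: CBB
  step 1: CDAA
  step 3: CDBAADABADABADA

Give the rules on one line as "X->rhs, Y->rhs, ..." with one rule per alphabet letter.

  step 0 ⇒ step 1: CBB ⇒ CD·A·A
    B ↦ A
    C ↦ CD
    A ↦ DA  (constrained at step 1)
    D ↦ BA  (constrained at step 1)

A->DA, B->A, C->CD, D->BA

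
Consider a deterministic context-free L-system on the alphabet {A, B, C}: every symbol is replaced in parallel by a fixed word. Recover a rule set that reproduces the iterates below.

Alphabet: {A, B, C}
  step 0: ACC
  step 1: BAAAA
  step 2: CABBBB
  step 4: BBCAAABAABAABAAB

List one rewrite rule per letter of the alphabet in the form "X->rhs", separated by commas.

  step 1 ⇒ step 2: BAAAA ⇒ CA·B·B·B·B
    A ↦ B
    B ↦ CA
  step 0 ⇒ step 1: ACC ⇒ B·AA·AA
    C ↦ AA

A->B, B->CA, C->AA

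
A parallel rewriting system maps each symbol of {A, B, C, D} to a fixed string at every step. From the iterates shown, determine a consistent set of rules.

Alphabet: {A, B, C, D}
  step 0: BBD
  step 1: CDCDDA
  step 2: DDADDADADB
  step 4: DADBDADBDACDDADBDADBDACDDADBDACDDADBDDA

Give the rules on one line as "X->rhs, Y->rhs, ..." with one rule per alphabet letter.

  step 1 ⇒ step 2: CDCDDA ⇒ D·DA·D·DA·DA·DB
    A ↦ DB
    C ↦ D
    D ↦ DA
  step 0 ⇒ step 1: BBD ⇒ CD·CD·DA
    B ↦ CD

A->DB, B->CD, C->D, D->DA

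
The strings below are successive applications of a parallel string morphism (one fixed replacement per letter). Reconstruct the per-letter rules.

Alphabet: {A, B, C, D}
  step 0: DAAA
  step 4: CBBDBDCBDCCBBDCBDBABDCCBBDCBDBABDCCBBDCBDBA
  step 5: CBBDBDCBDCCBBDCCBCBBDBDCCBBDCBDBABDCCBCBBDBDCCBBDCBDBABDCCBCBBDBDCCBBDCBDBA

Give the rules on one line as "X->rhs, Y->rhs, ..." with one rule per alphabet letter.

A->BA, B->BD, C->CB, D->C

  step 4 ⇒ step 5: CBBDBDCBDCCBBDCBDBABDCCBBDCBDBABDCCBBDCBDBA ⇒ CB·BD·BD·C·BD·C·CB·BD·C·CB·CB·BD·BD·C·CB·BD·C·BD·BA·BD·C·CB·CB·BD·BD·C·CB·BD·C·BD·BA·BD·C·CB·CB·BD·BD·C·CB·BD·C·BD·BA
    A ↦ BA
    B ↦ BD
    C ↦ CB
    D ↦ C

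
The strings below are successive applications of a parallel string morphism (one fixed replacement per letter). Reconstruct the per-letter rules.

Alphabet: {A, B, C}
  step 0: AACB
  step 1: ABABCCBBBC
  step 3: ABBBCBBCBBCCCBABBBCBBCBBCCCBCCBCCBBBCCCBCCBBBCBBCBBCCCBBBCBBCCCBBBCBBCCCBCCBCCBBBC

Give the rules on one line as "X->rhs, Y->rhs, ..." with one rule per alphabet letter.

  step 0 ⇒ step 1: AACB ⇒ AB·AB·CCB·BBC
    A ↦ AB
    B ↦ BBC
    C ↦ CCB

A->AB, B->BBC, C->CCB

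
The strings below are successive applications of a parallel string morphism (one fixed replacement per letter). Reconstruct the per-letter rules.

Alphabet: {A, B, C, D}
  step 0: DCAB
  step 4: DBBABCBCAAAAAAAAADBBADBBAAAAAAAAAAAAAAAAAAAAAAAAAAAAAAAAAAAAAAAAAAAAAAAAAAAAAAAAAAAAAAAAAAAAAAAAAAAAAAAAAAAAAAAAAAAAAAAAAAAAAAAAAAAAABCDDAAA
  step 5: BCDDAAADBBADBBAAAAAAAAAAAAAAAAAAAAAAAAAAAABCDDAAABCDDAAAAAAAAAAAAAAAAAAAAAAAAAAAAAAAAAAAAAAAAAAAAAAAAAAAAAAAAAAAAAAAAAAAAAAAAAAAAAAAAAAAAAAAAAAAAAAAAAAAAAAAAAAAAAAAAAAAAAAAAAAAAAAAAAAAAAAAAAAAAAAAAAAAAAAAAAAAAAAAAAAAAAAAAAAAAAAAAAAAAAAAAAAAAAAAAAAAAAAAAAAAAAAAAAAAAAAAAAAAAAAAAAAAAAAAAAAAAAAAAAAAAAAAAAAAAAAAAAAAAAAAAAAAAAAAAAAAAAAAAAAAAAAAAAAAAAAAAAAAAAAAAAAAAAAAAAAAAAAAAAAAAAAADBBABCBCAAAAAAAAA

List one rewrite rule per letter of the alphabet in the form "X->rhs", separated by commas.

  step 4 ⇒ step 5: DBBABCBCAAAAAAAAADBBADBBAAAAAAAAAAAAAAAAAAAAAAAAAAAAAAAAAAAAAAAAAAAAAAAAAAAAAAAAAAAAAAAAAAAAAAAAAAAAAAAAAAAAAAAAAAAAAAAAAAAAAAAAAAAAABCDDAAA ⇒ BC·D·D·AAA·D·BBA·D·BBA·AAA·AAA·AAA·AAA·AAA·AAA·AAA·AAA·AAA·BC·D·D·AAA·BC·D·D·AAA·AAA·AAA·AAA·AAA·AAA·AAA·AAA·AAA·AAA·AAA·AAA·AAA·AAA·AAA·AAA·AAA·AAA·AAA·AAA·AAA·AAA·AAA·AAA·AAA·AAA·AAA·AAA·AAA·AAA·AAA·AAA·AAA·AAA·AAA·AAA·AAA·AAA·AAA·AAA·AAA·AAA·AAA·AAA·AAA·AAA·AAA·AAA·AAA·AAA·AAA·AAA·AAA·AAA·AAA·AAA·AAA·AAA·AAA·AAA·AAA·AAA·AAA·AAA·AAA·AAA·AAA·AAA·AAA·AAA·AAA·AAA·AAA·AAA·AAA·AAA·AAA·AAA·AAA·AAA·AAA·AAA·AAA·AAA·AAA·AAA·AAA·AAA·AAA·AAA·AAA·AAA·AAA·AAA·AAA·AAA·AAA·AAA·AAA·AAA·AAA·AAA·AAA·AAA·AAA·AAA·AAA·AAA·AAA·D·BBA·BC·BC·AAA·AAA·AAA
    A ↦ AAA
    B ↦ D
    C ↦ BBA
    D ↦ BC

A->AAA, B->D, C->BBA, D->BC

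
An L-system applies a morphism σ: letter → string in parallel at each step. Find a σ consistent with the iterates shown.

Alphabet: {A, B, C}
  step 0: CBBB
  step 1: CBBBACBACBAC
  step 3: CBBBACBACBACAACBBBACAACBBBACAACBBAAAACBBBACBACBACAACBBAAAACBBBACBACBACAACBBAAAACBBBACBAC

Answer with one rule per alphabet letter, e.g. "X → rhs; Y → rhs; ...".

  step 0 ⇒ step 1: CBBB ⇒ CBB·BAC·BAC·BAC
    B ↦ BAC
    C ↦ CBB
    A ↦ AA  (constrained at step 1)

A->AA, B->BAC, C->CBB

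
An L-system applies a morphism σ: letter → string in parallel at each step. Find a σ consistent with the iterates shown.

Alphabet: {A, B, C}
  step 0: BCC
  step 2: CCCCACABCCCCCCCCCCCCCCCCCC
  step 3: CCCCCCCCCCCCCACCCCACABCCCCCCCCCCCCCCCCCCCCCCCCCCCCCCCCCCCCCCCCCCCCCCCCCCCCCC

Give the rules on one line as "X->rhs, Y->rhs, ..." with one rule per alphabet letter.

  step 2 ⇒ step 3: CCCCACABCCCCCCCCCCCCCCCCCC ⇒ CCC·CCC·CCC·CCC·CA·CCC·CA·CAB·CCC·CCC·CCC·CCC·CCC·CCC·CCC·CCC·CCC·CCC·CCC·CCC·CCC·CCC·CCC·CCC·CCC·CCC
    A ↦ CA
    B ↦ CAB
    C ↦ CCC

A->CA, B->CAB, C->CCC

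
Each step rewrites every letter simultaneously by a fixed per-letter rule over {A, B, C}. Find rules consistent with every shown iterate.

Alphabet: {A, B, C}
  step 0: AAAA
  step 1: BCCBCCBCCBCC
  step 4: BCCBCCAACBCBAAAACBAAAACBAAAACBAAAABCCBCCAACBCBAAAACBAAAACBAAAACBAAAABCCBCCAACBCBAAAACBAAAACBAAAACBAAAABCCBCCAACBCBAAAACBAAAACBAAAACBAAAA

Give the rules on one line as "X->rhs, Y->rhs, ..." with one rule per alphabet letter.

A->BCC, B->CB, C->AA

  step 0 ⇒ step 1: AAAA ⇒ BCC·BCC·BCC·BCC
    A ↦ BCC
    B ↦ CB  (constrained at step 1)
    C ↦ AA  (constrained at step 1)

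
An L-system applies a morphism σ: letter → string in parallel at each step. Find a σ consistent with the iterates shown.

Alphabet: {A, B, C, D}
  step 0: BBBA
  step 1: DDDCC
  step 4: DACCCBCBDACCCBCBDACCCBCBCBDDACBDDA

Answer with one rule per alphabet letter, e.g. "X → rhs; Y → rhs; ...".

  step 0 ⇒ step 1: BBBA ⇒ D·D·D·CC
    A ↦ CC
    B ↦ D
    C ↦ CB  (constrained at step 1)
    D ↦ DA  (constrained at step 1)

A->CC, B->D, C->CB, D->DA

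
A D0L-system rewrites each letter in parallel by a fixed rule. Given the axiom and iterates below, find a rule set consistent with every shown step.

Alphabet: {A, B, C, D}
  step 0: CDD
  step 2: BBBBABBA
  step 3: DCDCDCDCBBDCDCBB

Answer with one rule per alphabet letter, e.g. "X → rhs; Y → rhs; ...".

A->BB, B->DC, C->A, D->AC

  step 2 ⇒ step 3: BBBBABBA ⇒ DC·DC·DC·DC·BB·DC·DC·BB
    A ↦ BB
    B ↦ DC
    C ↦ A  (constrained at step 0)
    D ↦ AC  (constrained at step 0)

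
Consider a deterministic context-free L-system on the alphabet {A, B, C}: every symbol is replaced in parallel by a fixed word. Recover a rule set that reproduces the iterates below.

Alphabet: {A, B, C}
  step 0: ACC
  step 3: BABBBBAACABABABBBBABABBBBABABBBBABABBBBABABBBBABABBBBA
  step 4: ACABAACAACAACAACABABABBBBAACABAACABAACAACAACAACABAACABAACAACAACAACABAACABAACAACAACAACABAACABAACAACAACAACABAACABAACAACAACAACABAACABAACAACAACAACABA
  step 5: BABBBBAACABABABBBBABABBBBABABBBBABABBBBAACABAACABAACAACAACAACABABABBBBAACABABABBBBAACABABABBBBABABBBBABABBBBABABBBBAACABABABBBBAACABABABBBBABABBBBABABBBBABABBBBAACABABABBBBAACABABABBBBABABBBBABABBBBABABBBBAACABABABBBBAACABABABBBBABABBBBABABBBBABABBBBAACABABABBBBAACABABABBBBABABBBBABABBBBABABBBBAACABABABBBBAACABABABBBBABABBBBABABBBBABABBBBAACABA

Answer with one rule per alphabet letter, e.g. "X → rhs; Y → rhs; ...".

  step 4 ⇒ step 5: ACABAACAACAACAACABABABBBBAACABAACABAACAACAACAACABAACABAACAACAACAACABAACABAACAACAACAACABAACABAACAACAACAACABAACABAACAACAACAACABAACABAACAACAACAACABA ⇒ BA·BBB·BA·ACA·BA·BA·BBB·BA·BA·BBB·BA·BA·BBB·BA·BA·BBB·BA·ACA·BA·ACA·BA·ACA·ACA·ACA·ACA·BA·BA·BBB·BA·ACA·BA·BA·BBB·BA·ACA·BA·BA·BBB·BA·BA·BBB·BA·BA·BBB·BA·BA·BBB·BA·ACA·BA·BA·BBB·BA·ACA·BA·BA·BBB·BA·BA·BBB·BA·BA·BBB·BA·BA·BBB·BA·ACA·BA·BA·BBB·BA·ACA·BA·BA·BBB·BA·BA·BBB·BA·BA·BBB·BA·BA·BBB·BA·ACA·BA·BA·BBB·BA·ACA·BA·BA·BBB·BA·BA·BBB·BA·BA·BBB·BA·BA·BBB·BA·ACA·BA·BA·BBB·BA·ACA·BA·BA·BBB·BA·BA·BBB·BA·BA·BBB·BA·BA·BBB·BA·ACA·BA·BA·BBB·BA·ACA·BA·BA·BBB·BA·BA·BBB·BA·BA·BBB·BA·BA·BBB·BA·ACA·BA
    A ↦ BA
    B ↦ ACA
    C ↦ BBB

A->BA, B->ACA, C->BBB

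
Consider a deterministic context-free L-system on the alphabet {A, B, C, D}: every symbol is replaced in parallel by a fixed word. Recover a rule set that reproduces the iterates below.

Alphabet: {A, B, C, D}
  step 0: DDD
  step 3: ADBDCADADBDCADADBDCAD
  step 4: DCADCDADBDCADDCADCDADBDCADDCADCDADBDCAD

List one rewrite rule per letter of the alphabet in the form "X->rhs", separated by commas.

A->DC, B->CD, C->B, D->AD

  step 3 ⇒ step 4: ADBDCADADBDCADADBDCAD ⇒ DC·AD·CD·AD·B·DC·AD·DC·AD·CD·AD·B·DC·AD·DC·AD·CD·AD·B·DC·AD
    A ↦ DC
    B ↦ CD
    C ↦ B
    D ↦ AD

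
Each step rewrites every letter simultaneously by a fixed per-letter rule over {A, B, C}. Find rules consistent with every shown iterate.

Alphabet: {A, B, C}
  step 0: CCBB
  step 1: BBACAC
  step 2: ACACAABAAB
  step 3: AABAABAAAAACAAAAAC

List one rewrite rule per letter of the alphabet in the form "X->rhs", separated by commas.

  step 2 ⇒ step 3: ACACAABAAB ⇒ AA·B·AA·B·AA·AA·AC·AA·AA·AC
    A ↦ AA
    B ↦ AC
    C ↦ B

A->AA, B->AC, C->B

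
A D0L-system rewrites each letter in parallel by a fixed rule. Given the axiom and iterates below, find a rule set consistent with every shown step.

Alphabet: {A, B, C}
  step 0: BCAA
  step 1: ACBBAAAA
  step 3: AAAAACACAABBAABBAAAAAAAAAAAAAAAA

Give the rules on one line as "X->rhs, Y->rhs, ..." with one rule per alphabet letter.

A->AA, B->AC, C->BB

  step 0 ⇒ step 1: BCAA ⇒ AC·BB·AA·AA
    A ↦ AA
    B ↦ AC
    C ↦ BB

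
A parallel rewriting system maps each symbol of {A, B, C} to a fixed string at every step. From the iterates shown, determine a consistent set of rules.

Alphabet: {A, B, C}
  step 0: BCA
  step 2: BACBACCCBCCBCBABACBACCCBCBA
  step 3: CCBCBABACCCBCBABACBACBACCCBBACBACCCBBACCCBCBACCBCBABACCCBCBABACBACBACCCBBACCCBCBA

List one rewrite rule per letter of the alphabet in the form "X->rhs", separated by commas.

  step 2 ⇒ step 3: BACBACCCBCCBCBABACBACCCBCBA ⇒ CCB·CBA·BAC·CCB·CBA·BAC·BAC·BAC·CCB·BAC·BAC·CCB·BAC·CCB·CBA·CCB·CBA·BAC·CCB·CBA·BAC·BAC·BAC·CCB·BAC·CCB·CBA
    A ↦ CBA
    B ↦ CCB
    C ↦ BAC

A->CBA, B->CCB, C->BAC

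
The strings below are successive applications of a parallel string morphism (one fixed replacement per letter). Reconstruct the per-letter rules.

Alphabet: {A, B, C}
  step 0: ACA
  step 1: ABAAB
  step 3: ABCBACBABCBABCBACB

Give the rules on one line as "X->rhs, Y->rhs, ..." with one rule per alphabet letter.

  step 0 ⇒ step 1: ACA ⇒ AB·A·AB
    A ↦ AB
    C ↦ A
    B ↦ CB  (constrained at step 1)

A->AB, B->CB, C->A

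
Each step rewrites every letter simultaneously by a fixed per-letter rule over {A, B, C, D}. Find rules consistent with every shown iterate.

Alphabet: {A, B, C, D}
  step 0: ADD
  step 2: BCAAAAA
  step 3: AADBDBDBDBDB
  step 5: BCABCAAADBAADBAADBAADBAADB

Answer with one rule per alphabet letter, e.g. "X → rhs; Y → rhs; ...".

A->DB, B->A, C->A, D->BC

  step 2 ⇒ step 3: BCAAAAA ⇒ A·A·DB·DB·DB·DB·DB
    A ↦ DB
    B ↦ A
    C ↦ A
    D ↦ BC  (constrained at step 0)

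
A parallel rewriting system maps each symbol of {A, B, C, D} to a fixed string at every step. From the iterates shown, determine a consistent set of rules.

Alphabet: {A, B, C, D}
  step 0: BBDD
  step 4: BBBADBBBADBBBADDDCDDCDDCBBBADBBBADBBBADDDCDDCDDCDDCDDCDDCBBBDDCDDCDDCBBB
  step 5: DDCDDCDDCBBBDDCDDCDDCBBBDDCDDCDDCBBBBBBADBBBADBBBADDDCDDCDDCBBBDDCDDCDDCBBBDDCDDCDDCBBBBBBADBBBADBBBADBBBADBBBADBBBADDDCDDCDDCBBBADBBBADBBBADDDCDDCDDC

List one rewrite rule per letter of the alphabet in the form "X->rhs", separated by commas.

  step 4 ⇒ step 5: BBBADBBBADBBBADDDCDDCDDCBBBADBBBADBBBADDDCDDCDDCDDCDDCDDCBBBDDCDDCDDCBBB ⇒ DDC·DDC·DDC·BB·B·DDC·DDC·DDC·BB·B·DDC·DDC·DDC·BB·B·B·B·BAD·B·B·BAD·B·B·BAD·DDC·DDC·DDC·BB·B·DDC·DDC·DDC·BB·B·DDC·DDC·DDC·BB·B·B·B·BAD·B·B·BAD·B·B·BAD·B·B·BAD·B·B·BAD·B·B·BAD·DDC·DDC·DDC·B·B·BAD·B·B·BAD·B·B·BAD·DDC·DDC·DDC
    A ↦ BB
    B ↦ DDC
    C ↦ BAD
    D ↦ B

A->BB, B->DDC, C->BAD, D->B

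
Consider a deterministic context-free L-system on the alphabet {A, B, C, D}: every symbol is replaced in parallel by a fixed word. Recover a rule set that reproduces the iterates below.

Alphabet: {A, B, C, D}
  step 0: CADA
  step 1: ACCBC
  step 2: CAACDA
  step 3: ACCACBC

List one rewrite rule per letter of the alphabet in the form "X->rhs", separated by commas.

  step 2 ⇒ step 3: CAACDA ⇒ A·C·C·A·CB·C
    A ↦ C
    C ↦ A
    D ↦ CB
  step 1 ⇒ step 2: ACCBC ⇒ C·A·A·CD·A
    B ↦ CD

A->C, B->CD, C->A, D->CB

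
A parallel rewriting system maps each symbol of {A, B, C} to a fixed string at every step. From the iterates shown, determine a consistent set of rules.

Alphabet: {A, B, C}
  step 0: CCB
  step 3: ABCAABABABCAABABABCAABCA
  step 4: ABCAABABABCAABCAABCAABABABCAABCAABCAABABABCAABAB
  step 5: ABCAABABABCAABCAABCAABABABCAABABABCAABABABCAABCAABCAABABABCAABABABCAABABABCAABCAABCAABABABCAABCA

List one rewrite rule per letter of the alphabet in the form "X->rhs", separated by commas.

A->AB, B->CA, C->AB

  step 4 ⇒ step 5: ABCAABABABCAABCAABCAABABABCAABCAABCAABABABCAABAB ⇒ AB·CA·AB·AB·AB·CA·AB·CA·AB·CA·AB·AB·AB·CA·AB·AB·AB·CA·AB·AB·AB·CA·AB·CA·AB·CA·AB·AB·AB·CA·AB·AB·AB·CA·AB·AB·AB·CA·AB·CA·AB·CA·AB·AB·AB·CA·AB·CA
    A ↦ AB
    B ↦ CA
    C ↦ AB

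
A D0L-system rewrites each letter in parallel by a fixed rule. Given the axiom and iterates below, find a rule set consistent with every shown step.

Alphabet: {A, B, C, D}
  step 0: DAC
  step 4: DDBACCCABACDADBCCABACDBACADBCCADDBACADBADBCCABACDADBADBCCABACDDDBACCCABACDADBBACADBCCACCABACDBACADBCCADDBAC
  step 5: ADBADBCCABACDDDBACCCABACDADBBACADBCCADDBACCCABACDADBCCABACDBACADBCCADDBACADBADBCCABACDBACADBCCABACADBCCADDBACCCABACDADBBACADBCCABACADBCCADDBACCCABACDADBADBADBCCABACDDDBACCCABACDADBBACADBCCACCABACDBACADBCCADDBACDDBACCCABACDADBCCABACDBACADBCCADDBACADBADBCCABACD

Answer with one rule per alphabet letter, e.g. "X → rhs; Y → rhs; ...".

  step 4 ⇒ step 5: DDBACCCABACDADBCCABACDBACADBCCADDBACADBADBCCABACDADBADBCCABACDDDBACCCABACDADBBACADBCCACCABACDBACADBCCADDBAC ⇒ ADB·ADB·CCA·BAC·D·D·D·BAC·CCA·BAC·D·ADB·BAC·ADB·CCA·D·D·BAC·CCA·BAC·D·ADB·CCA·BAC·D·BAC·ADB·CCA·D·D·BAC·ADB·ADB·CCA·BAC·D·BAC·ADB·CCA·BAC·ADB·CCA·D·D·BAC·CCA·BAC·D·ADB·BAC·ADB·CCA·BAC·ADB·CCA·D·D·BAC·CCA·BAC·D·ADB·ADB·ADB·CCA·BAC·D·D·D·BAC·CCA·BAC·D·ADB·BAC·ADB·CCA·CCA·BAC·D·BAC·ADB·CCA·D·D·BAC·D·D·BAC·CCA·BAC·D·ADB·CCA·BAC·D·BAC·ADB·CCA·D·D·BAC·ADB·ADB·CCA·BAC·D
    A ↦ BAC
    B ↦ CCA
    C ↦ D
    D ↦ ADB

A->BAC, B->CCA, C->D, D->ADB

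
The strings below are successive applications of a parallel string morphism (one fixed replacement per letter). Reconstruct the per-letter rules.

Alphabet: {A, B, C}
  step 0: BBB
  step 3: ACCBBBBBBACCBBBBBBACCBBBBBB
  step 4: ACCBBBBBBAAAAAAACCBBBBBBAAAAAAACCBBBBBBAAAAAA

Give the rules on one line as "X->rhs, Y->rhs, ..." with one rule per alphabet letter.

  step 3 ⇒ step 4: ACCBBBBBBACCBBBBBBACCBBBBBB ⇒ ACC·BBB·BBB·A·A·A·A·A·A·ACC·BBB·BBB·A·A·A·A·A·A·ACC·BBB·BBB·A·A·A·A·A·A
    A ↦ ACC
    B ↦ A
    C ↦ BBB

A->ACC, B->A, C->BBB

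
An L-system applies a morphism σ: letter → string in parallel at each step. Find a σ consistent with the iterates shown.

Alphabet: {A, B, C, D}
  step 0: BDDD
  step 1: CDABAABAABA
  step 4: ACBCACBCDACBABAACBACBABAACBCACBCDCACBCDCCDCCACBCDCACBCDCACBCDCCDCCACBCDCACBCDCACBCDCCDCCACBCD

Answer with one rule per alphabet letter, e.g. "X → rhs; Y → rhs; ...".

  step 0 ⇒ step 1: BDDD ⇒ CD·ABA·ABA·ABA
    B ↦ CD
    D ↦ ABA
    A ↦ C  (constrained at step 1)
    C ↦ ACB  (constrained at step 1)

A->C, B->CD, C->ACB, D->ABA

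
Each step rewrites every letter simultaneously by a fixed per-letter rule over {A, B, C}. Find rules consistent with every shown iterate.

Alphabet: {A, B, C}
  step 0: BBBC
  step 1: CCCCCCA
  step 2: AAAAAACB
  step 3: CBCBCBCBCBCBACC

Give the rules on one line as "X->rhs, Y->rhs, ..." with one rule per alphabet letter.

A->CB, B->CC, C->A

  step 2 ⇒ step 3: AAAAAACB ⇒ CB·CB·CB·CB·CB·CB·A·CC
    A ↦ CB
    B ↦ CC
    C ↦ A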